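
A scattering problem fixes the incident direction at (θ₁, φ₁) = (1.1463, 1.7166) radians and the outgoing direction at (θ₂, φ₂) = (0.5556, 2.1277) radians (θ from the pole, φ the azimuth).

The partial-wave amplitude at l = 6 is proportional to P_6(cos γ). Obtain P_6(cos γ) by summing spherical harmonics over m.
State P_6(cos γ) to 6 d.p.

-0.376472

Summing Y*_{l m}(θ₁,φ₁)·Y_{l m}(θ₂,φ₂) over m ∈ [−6, 6]; prefactor 4π/(2·6+1) = 0.966644:
  m=-6: Y*=-0.177331-0.212264i  Y=+0.010195-0.002065i  product -0.002246-0.001798i
  m=-5: Y*=-0.288475+0.322985i  Y=-0.020288+0.054381i  product -0.011712-0.022240i
  m=-4: Y*=+0.177811+0.117315i  Y=-0.117014-0.151765i  product -0.003002-0.040713i
  m=-3: Y*=-0.097519+0.208543i  Y=+0.399145-0.040014i  product -0.030580+0.087141i
  m=-2: Y*=+0.285914+0.085821i  Y=-0.207915+0.422845i  product -0.095735+0.103054i
  m=-1: Y*=-0.019334+0.131660i  Y=-0.052568-0.084427i  product +0.012132-0.005289i
  m=+0: Y*=+0.309884-0.000000i  Y=-0.410404+0.000000i  product -0.127178+0.000000i
  m=+1: Y*=+0.019334+0.131660i  Y=+0.052568-0.084427i  product +0.012132+0.005289i
  m=+2: Y*=+0.285914-0.085821i  Y=-0.207915-0.422845i  product -0.095735-0.103054i
  m=+3: Y*=+0.097519+0.208543i  Y=-0.399145-0.040014i  product -0.030580-0.087141i
  m=+4: Y*=+0.177811-0.117315i  Y=-0.117014+0.151765i  product -0.003002+0.040713i
  m=+5: Y*=+0.288475+0.322985i  Y=+0.020288+0.054381i  product -0.011712+0.022240i
  m=+6: Y*=-0.177331+0.212264i  Y=+0.010195+0.002065i  product -0.002246+0.001798i
Accumulated sum -0.389463+0.000000i; after 4π/(2l+1) scaling, -0.376472+0.000000i ⇒ P_6 = -0.376472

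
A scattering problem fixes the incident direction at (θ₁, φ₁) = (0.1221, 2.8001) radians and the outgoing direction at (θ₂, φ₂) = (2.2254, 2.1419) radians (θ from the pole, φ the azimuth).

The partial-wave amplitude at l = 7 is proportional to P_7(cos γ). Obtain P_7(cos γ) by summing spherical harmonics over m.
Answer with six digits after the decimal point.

Term-by-term m-sum for l=7 (normalisation 4π/15 = 0.837758):
  term(m=-7) = (-0.000000, -0.000000)   from Y*(Ω₁)=(0.000000, 0.000000), Y(Ω₂)=(-0.074671, -0.064790)
  term(m=-6) = (0.000001, 0.000001)   from Y*(Ω₁)=(-0.000003, -0.000005), Y(Ω₂)=(-0.272445, 0.079828)
  term(m=-5) = (-0.000051, -0.000008)   from Y*(Ω₁)=(0.000016, 0.000115), Y(Ω₂)=(-0.124230, 0.422348)
  term(m=-4) = (0.000442, -0.000246)   from Y*(Ω₁)=(0.000320, -0.001539), Y(Ω₂)=(0.210686, 0.243331)
  term(m=-3) = (0.000605, -0.001415)   from Y*(Ω₁)=(-0.007973, 0.013112), Y(Ω₂)=(-0.099264, 0.014243)
  term(m=-2) = (0.009671, 0.037190)   from Y*(Ω₁)=(0.081165, -0.066037), Y(Ω₂)=(-0.152623, 0.334029)
  term(m=-1) = (-0.020239, -0.015649)   from Y*(Ω₁)=(-0.423438, 0.150497), Y(Ω₂)=(0.030774, 0.047895)
  term(m=+0) = (-0.305683, 0.000000)   from Y*(Ω₁)=(0.876008, -0.000000), Y(Ω₂)=(-0.348950, 0.000000)
  term(m=+1) = (-0.020239, 0.015649)   from Y*(Ω₁)=(0.423438, 0.150497), Y(Ω₂)=(-0.030774, 0.047895)
  term(m=+2) = (0.009671, -0.037190)   from Y*(Ω₁)=(0.081165, 0.066037), Y(Ω₂)=(-0.152623, -0.334029)
  term(m=+3) = (0.000605, 0.001415)   from Y*(Ω₁)=(0.007973, 0.013112), Y(Ω₂)=(0.099264, 0.014243)
  term(m=+4) = (0.000442, 0.000246)   from Y*(Ω₁)=(0.000320, 0.001539), Y(Ω₂)=(0.210686, -0.243331)
  term(m=+5) = (-0.000051, 0.000008)   from Y*(Ω₁)=(-0.000016, 0.000115), Y(Ω₂)=(0.124230, 0.422348)
  term(m=+6) = (0.000001, -0.000001)   from Y*(Ω₁)=(-0.000003, 0.000005), Y(Ω₂)=(-0.272445, -0.079828)
  term(m=+7) = (-0.000000, 0.000000)   from Y*(Ω₁)=(-0.000000, 0.000000), Y(Ω₂)=(0.074671, -0.064790)
Σ over m = (-0.324825, -0.000000); ×(4π/15) → (-0.272125, -0.000000). Real part: -0.272125

-0.272125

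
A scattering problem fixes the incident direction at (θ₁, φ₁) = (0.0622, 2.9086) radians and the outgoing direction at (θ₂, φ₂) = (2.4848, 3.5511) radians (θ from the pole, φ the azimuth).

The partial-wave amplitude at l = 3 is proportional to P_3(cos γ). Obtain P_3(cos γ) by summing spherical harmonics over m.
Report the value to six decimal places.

0.042454

Addition theorem: P_3(cos γ) = (4π/7) Σ_m Y*_{lm}(Ω₁) Y_{lm}(Ω₂), m = −3…3:
  m=-3: -0.000077+0.000064i × -0.031876+0.089463i = -0.000003-0.000009i  (running Σ = -0.000003-0.000009i)
  m=-2: +0.003521-0.001771i × -0.206069+0.220412i = -0.000335+0.001141i  (running Σ = -0.000339+0.001132i)
  m=-1: -0.077807+0.018464i × -0.386634+0.167817i = +0.026984-0.020196i  (running Σ = +0.026646-0.019064i)
  m=0: +0.737714-0.000000i × -0.040182+0.000000i = -0.029643+0.000000i  (running Σ = -0.002997-0.019064i)
  m=1: +0.077807+0.018464i × +0.386634+0.167817i = +0.026984+0.020196i  (running Σ = +0.023987+0.001132i)
  m=2: +0.003521+0.001771i × -0.206069-0.220412i = -0.000335-0.001141i  (running Σ = +0.023652-0.000009i)
  m=3: +0.000077+0.000064i × +0.031876+0.089463i = -0.000003+0.000009i  (running Σ = +0.023649+0.000000i)
Σ over m = +0.023649+0.000000i; ×(4π/7) → +0.042454+0.000000i. Real part: 0.042454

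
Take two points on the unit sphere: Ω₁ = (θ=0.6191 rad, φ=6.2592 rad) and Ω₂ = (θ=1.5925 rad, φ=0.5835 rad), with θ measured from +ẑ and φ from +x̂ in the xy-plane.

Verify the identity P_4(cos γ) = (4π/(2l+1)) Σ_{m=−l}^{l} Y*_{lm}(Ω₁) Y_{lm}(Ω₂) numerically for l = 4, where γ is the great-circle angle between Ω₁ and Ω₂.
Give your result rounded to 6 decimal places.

Expand P_4 via completeness: Σ_{m} conj(Y_{4,m}) at Ω₁ times Y_{4,m} at Ω₂ —
  term(m=-4) = -0.01680 - 0.01449j   from Y*(Ω₁)=0.04995 - 0.00481j, Y(Ω₂)=-0.30561 - 0.31948j
  term(m=-3) = 0.00135 + 0.00524j   from Y*(Ω₁)=0.19869 - 0.01432j, Y(Ω₂)=0.00485 + 0.02671j
  term(m=-2) = -0.04764 + 0.12819j   from Y*(Ω₁)=0.40989 - 0.01968j, Y(Ω₂)=-0.13094 + 0.30646j
  term(m=-1) = 0.00928 - 0.00645j   from Y*(Ω₁)=0.36718 - 0.00881j, Y(Ω₂)=0.02567 - 0.01695j
  term(m=+0) = -0.05015 + 0.00000j   from Y*(Ω₁)=-0.15878 + 0.00000j, Y(Ω₂)=0.31586 + 0.00000j
  term(m=+1) = 0.00928 + 0.00645j   from Y*(Ω₁)=-0.36718 - 0.00881j, Y(Ω₂)=-0.02567 - 0.01695j
  term(m=+2) = -0.04764 - 0.12819j   from Y*(Ω₁)=0.40989 + 0.01968j, Y(Ω₂)=-0.13094 - 0.30646j
  term(m=+3) = 0.00135 - 0.00524j   from Y*(Ω₁)=-0.19869 - 0.01432j, Y(Ω₂)=-0.00485 + 0.02671j
  term(m=+4) = -0.01680 + 0.01449j   from Y*(Ω₁)=0.04995 + 0.00481j, Y(Ω₂)=-0.30561 + 0.31948j
Σ over m = -0.15780 - 0.00000j; ×(4π/9) → -0.22032 - 0.00000j. Real part: -0.220323

-0.220323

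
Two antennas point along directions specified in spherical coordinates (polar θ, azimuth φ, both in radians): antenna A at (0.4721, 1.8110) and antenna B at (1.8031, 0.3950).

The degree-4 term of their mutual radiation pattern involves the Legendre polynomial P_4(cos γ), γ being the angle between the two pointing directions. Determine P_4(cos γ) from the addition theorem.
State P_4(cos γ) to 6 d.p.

Addition theorem: P_4(cos γ) = (4π/9) Σ_m Y*_{lm}(Ω₁) Y_{lm}(Ω₂), m = −4…4:
  [-4]  conj(Y_{4,-4})(Ω₁) = +0.010842+0.015513i ; Y_{4,-4}(Ω₂) = -0.003653-0.396849i ; Δ = +0.006117-0.004359i
  [-3]  conj(Y_{4,-3})(Ω₁) = +0.069177-0.078776i ; Y_{4,-3}(Ω₂) = -0.099928+0.246038i ; Δ = +0.012469+0.024892i
  [-2]  conj(Y_{4,-2})(Ω₁) = -0.279288-0.145545i ; Y_{4,-2}(Ω₂) = -0.140248+0.141545i ; Δ = +0.059771-0.019119i
  [-1]  conj(Y_{4,-1})(Ω₁) = -0.116346+0.475011i ; Y_{4,-1}(Ω₂) = +0.257187-0.107224i ; Δ = +0.021010+0.134641i
  [+0]  conj(Y_{4,0})(Ω₁) = +0.129556-0.000000i ; Y_{4,0}(Ω₂) = +0.159555+0.000000i ; Δ = +0.020671+0.000000i
  [+1]  conj(Y_{4,1})(Ω₁) = +0.116346+0.475011i ; Y_{4,1}(Ω₂) = -0.257187-0.107224i ; Δ = +0.021010-0.134641i
  [+2]  conj(Y_{4,2})(Ω₁) = -0.279288+0.145545i ; Y_{4,2}(Ω₂) = -0.140248-0.141545i ; Δ = +0.059771+0.019119i
  [+3]  conj(Y_{4,3})(Ω₁) = -0.069177-0.078776i ; Y_{4,3}(Ω₂) = +0.099928+0.246038i ; Δ = +0.012469-0.024892i
  [+4]  conj(Y_{4,4})(Ω₁) = +0.010842-0.015513i ; Y_{4,4}(Ω₂) = -0.003653+0.396849i ; Δ = +0.006117+0.004359i
Total Σ_m = +0.219405-0.000000i. Multiply by 1.396263: +0.306347-0.000000i. P_4(cos γ) = 0.306347

0.306347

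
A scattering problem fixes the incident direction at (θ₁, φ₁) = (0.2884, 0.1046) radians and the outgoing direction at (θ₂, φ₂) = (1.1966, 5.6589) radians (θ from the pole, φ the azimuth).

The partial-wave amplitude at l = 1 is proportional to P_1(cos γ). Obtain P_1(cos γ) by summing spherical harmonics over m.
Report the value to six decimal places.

Addition theorem: P_1(cos γ) = (4π/3) Σ_m Y*_{lm}(Ω₁) Y_{lm}(Ω₂), m = −1…1:
  m=-1: (0.097728, 0.010260) × (0.260929, 0.187973) = (0.023572, 0.021047)  (running Σ = (0.023572, 0.021047))
  m=0: (0.468423, -0.000000) × (0.178596, 0.000000) = (0.083659, 0.000000)  (running Σ = (0.107230, 0.021047))
  m=1: (-0.097728, 0.010260) × (-0.260929, 0.187973) = (0.023572, -0.021047)  (running Σ = (0.130802, 0.000000))
Total Σ_m = (0.130802, 0.000000). Multiply by 4.188790: (0.547901, 0.000000). P_1(cos γ) = 0.547901

0.547901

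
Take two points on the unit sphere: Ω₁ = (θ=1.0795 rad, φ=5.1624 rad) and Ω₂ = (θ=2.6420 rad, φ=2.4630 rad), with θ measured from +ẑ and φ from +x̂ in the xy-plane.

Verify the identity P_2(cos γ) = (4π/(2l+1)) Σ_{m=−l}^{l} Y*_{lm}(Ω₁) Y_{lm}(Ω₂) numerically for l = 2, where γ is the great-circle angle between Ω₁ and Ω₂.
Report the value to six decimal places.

Expand P_2 via completeness: Σ_{m} conj(Y_{2,m}) at Ω₁ times Y_{2,m} at Ω₂ —
  m=-2: Y*=-0.18667 - 0.23524j  Y=0.01879 + 0.08664j  product 0.01687 - 0.02059j
  m=-1: Y*=0.13978 - 0.28936j  Y=0.25290 + 0.20392j  product 0.09436 - 0.04467j
  m=+0: Y*=-0.10481 + 0.00000j  Y=0.41363 + 0.00000j  product -0.04335 + 0.00000j
  m=+1: Y*=-0.13978 - 0.28936j  Y=-0.25290 + 0.20392j  product 0.09436 + 0.04467j
  m=+2: Y*=-0.18667 + 0.23524j  Y=0.01879 - 0.08664j  product 0.01687 + 0.02059j
Total Σ_m = 0.17911 + 0.00000j. Multiply by 2.513274: 0.45015 + 0.00000j. P_2(cos γ) = 0.450149

0.450149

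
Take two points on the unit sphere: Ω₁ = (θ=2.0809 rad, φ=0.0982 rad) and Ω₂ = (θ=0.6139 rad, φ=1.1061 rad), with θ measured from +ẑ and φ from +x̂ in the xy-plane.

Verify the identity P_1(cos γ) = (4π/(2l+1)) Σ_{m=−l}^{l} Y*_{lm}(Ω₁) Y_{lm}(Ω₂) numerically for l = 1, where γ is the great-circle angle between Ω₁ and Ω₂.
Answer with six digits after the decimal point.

Expand P_1 via completeness: Σ_{m} conj(Y_{1,m}) at Ω₁ times Y_{1,m} at Ω₂ —
  [-1]  conj(Y_{1,-1})(Ω₁) = +0.300058+0.029561i ; Y_{1,-1}(Ω₂) = +0.089193-0.177920i ; Δ = +0.032023-0.050750i
  [+0]  conj(Y_{1,0})(Ω₁) = -0.238569-0.000000i ; Y_{1,0}(Ω₂) = +0.399387+0.000000i ; Δ = -0.095281-0.000000i
  [+1]  conj(Y_{1,1})(Ω₁) = -0.300058+0.029561i ; Y_{1,1}(Ω₂) = -0.089193-0.177920i ; Δ = +0.032023+0.050750i
Total Σ_m = -0.031236+0.000000i. Multiply by 4.188790: -0.130841+0.000000i. P_1(cos γ) = -0.130841

-0.130841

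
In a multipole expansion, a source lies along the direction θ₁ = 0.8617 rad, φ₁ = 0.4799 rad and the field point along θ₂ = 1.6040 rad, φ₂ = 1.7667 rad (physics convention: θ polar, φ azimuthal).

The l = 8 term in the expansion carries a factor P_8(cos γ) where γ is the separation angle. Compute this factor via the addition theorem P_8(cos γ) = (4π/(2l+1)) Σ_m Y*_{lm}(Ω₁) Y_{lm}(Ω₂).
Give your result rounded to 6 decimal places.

-0.017894

Summing Y*_{l m}(θ₁,φ₁)·Y_{l m}(θ₂,φ₂) over m ∈ [−8, 8]; prefactor 4π/(2·8+1) = 0.739198:
  m=-8: -0.043483-0.036448i × +0.001830-0.513157i = -0.018783+0.022247i  (running Σ = -0.018783+0.022247i)
  m=-7: -0.190120-0.042057i × -0.066828-0.013510i = +0.012137+0.005379i  (running Σ = -0.006646+0.027626i)
  m=-6: -0.372396+0.099940i × +0.142110-0.340506i = -0.018891+0.141005i  (running Σ = -0.025537+0.168632i)
  m=-5: -0.330177+0.302751i × -0.066681-0.044770i = +0.035571-0.005406i  (running Σ = +0.010034+0.163226i)
  m=-4: -0.063727+0.175231i × +0.232274-0.231447i = +0.025755+0.055451i  (running Σ = +0.035788+0.218677i)
  m=-3: -0.032917-0.249654i × -0.047694-0.071586i = -0.016302+0.014263i  (running Σ = +0.019486+0.232940i)
  m=-2: -0.193528-0.276310i × +0.286999-0.118579i = -0.088307-0.056352i  (running Σ = -0.068820+0.176588i)
  m=-1: +0.094152+0.049005i × -0.017218-0.086764i = +0.002631-0.009013i  (running Σ = -0.066190+0.167575i)
  m=0: +0.354089-0.000000i × +0.305495+0.000000i = +0.108172+0.000000i  (running Σ = +0.041983+0.167575i)
  m=1: -0.094152+0.049005i × +0.017218-0.086764i = +0.002631+0.009013i  (running Σ = +0.044613+0.176588i)
  m=2: -0.193528+0.276310i × +0.286999+0.118579i = -0.088307+0.056352i  (running Σ = -0.043694+0.232940i)
  m=3: +0.032917-0.249654i × +0.047694-0.071586i = -0.016302-0.014263i  (running Σ = -0.059995+0.218677i)
  m=4: -0.063727-0.175231i × +0.232274+0.231447i = +0.025755-0.055451i  (running Σ = -0.034241+0.163226i)
  m=5: +0.330177+0.302751i × +0.066681-0.044770i = +0.035571+0.005406i  (running Σ = +0.001330+0.168632i)
  m=6: -0.372396-0.099940i × +0.142110+0.340506i = -0.018891-0.141005i  (running Σ = -0.017561+0.027626i)
  m=7: +0.190120-0.042057i × +0.066828-0.013510i = +0.012137-0.005379i  (running Σ = -0.005424+0.022247i)
  m=8: -0.043483+0.036448i × +0.001830+0.513157i = -0.018783-0.022247i  (running Σ = -0.024207+0.000000i)
Accumulated sum -0.024207+0.000000i; after 4π/(2l+1) scaling, -0.017894+0.000000i ⇒ P_8 = -0.017894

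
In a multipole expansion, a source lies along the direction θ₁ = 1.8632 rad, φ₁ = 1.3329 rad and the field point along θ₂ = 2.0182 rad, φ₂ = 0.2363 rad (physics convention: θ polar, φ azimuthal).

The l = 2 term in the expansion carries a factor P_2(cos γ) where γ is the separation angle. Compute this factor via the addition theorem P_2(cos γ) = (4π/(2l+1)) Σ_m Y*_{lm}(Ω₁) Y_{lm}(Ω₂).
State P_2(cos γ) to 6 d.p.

Addition theorem: P_2(cos γ) = (4π/5) Σ_m Y*_{lm}(Ω₁) Y_{lm}(Ω₂), m = −2…2:
  m=-2: (-0.314840, 0.162229) × (0.279561, -0.142923) = (-0.064831, 0.090351)  (running Σ = (-0.064831, 0.090351))
  m=-1: (-0.050251, -0.207233) × (-0.292954, 0.070543) = (0.029340, 0.057165)  (running Σ = (-0.035491, 0.147516))
  m=0: (-0.236773, -0.000000) × (-0.138300, 0.000000) = (0.032746, 0.000000)  (running Σ = (-0.002745, 0.147516))
  m=1: (0.050251, -0.207233) × (0.292954, 0.070543) = (0.029340, -0.057165)  (running Σ = (0.026596, 0.090351))
  m=2: (-0.314840, -0.162229) × (0.279561, 0.142923) = (-0.064831, -0.090351)  (running Σ = (-0.038235, -0.000000))
Total Σ_m = (-0.038235, -0.000000). Multiply by 2.513274: (-0.096096, -0.000000). P_2(cos γ) = -0.096096

-0.096096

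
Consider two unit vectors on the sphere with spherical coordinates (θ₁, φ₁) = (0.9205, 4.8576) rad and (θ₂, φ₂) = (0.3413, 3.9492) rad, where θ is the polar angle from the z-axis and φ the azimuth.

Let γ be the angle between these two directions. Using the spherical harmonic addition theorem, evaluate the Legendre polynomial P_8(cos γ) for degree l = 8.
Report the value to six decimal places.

0.244323

Expand P_8 via completeness: Σ_{m} conj(Y_{8,m}) at Ω₁ times Y_{8,m} at Ω₂ —
  [-8]  conj(Y_{8,-8})(Ω₁) = 0.03302 + 0.07615j ; Y_{8,-8}(Ω₂) = 0.00008 - 0.00001j ; Δ = 0.00000 + 0.00001j
  [-7]  conj(Y_{8,-7})(Ω₁) = -0.21472 + 0.13292j ; Y_{8,-7}(Ω₂) = -0.00074 - 0.00054j ; Δ = 0.00023 + 0.00002j
  [-6]  conj(Y_{8,-6})(Ω₁) = -0.27711 - 0.32931j ; Y_{8,-6}(Ω₂) = 0.00087 + 0.00646j ; Δ = 0.00189 - 0.00208j
  [-5]  conj(Y_{8,-5})(Ω₁) = 0.26077 - 0.29371j ; Y_{8,-5}(Ω₂) = 0.02074 - 0.02595j ; Δ = -0.00221 - 0.01286j
  [-4]  conj(Y_{8,-4})(Ω₁) = 0.02301 + 0.01510j ; Y_{8,-4}(Ω₂) = -0.12334 + 0.01099j ; Δ = -0.00300 - 0.00161j
  [-3]  conj(Y_{8,-3})(Ω₁) = 0.14517 - 0.31189j ; Y_{8,-3}(Ω₂) = 0.24771 + 0.21672j ; Δ = 0.10356 - 0.04580j
  [-2]  conj(Y_{8,-2})(Ω₁) = 0.21032 + 0.06286j ; Y_{8,-2}(Ω₂) = -0.02514 - 0.56572j ; Δ = 0.03027 - 0.12056j
  [-1]  conj(Y_{8,-1})(Ω₁) = 0.03679 - 0.25155j ; Y_{8,-1}(Ω₂) = -0.30594 + 0.31985j ; Δ = 0.06920 + 0.08873j
  [+0]  conj(Y_{8,0})(Ω₁) = 0.26202 + 0.00000j ; Y_{8,0}(Ω₂) = -0.26466 + 0.00000j ; Δ = -0.06935 + 0.00000j
  [+1]  conj(Y_{8,1})(Ω₁) = -0.03679 - 0.25155j ; Y_{8,1}(Ω₂) = 0.30594 + 0.31985j ; Δ = 0.06920 - 0.08873j
  [+2]  conj(Y_{8,2})(Ω₁) = 0.21032 - 0.06286j ; Y_{8,2}(Ω₂) = -0.02514 + 0.56572j ; Δ = 0.03027 + 0.12056j
  [+3]  conj(Y_{8,3})(Ω₁) = -0.14517 - 0.31189j ; Y_{8,3}(Ω₂) = -0.24771 + 0.21672j ; Δ = 0.10356 + 0.04580j
  [+4]  conj(Y_{8,4})(Ω₁) = 0.02301 - 0.01510j ; Y_{8,4}(Ω₂) = -0.12334 - 0.01099j ; Δ = -0.00300 + 0.00161j
  [+5]  conj(Y_{8,5})(Ω₁) = -0.26077 - 0.29371j ; Y_{8,5}(Ω₂) = -0.02074 - 0.02595j ; Δ = -0.00221 + 0.01286j
  [+6]  conj(Y_{8,6})(Ω₁) = -0.27711 + 0.32931j ; Y_{8,6}(Ω₂) = 0.00087 - 0.00646j ; Δ = 0.00189 + 0.00208j
  [+7]  conj(Y_{8,7})(Ω₁) = 0.21472 + 0.13292j ; Y_{8,7}(Ω₂) = 0.00074 - 0.00054j ; Δ = 0.00023 - 0.00002j
  [+8]  conj(Y_{8,8})(Ω₁) = 0.03302 - 0.07615j ; Y_{8,8}(Ω₂) = 0.00008 + 0.00001j ; Δ = 0.00000 - 0.00001j
Accumulated sum 0.33052 + 0.00000j; after 4π/(2l+1) scaling, 0.24432 + 0.00000j ⇒ P_8 = 0.244323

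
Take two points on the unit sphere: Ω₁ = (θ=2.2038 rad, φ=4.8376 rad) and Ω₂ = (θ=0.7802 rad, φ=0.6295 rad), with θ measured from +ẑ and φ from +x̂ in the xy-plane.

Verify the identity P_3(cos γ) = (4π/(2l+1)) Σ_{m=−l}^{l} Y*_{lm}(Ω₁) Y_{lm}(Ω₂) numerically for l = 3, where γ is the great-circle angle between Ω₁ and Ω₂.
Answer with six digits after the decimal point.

0.204297

Summing Y*_{l m}(θ₁,φ₁)·Y_{l m}(θ₂,φ₂) over m ∈ [−3, 3]; prefactor 4π/(2·3+1) = 1.795196:
  m=-3: -0.080221+0.203421i × -0.045364-0.137949i = +0.031701+0.001838i  (running Σ = +0.031701+0.001838i)
  m=-2: +0.380743+0.097391i × +0.110260-0.342094i = +0.075298-0.119512i  (running Σ = +0.106999-0.117673i)
  m=-1: +0.024398-0.193835i × +0.280412-0.204238i = -0.032747-0.059337i  (running Σ = +0.074252-0.177010i)
  m=0: +0.276000-0.000000i × -0.125728+0.000000i = -0.034701+0.000000i  (running Σ = +0.039551-0.177010i)
  m=1: -0.024398-0.193835i × -0.280412-0.204238i = -0.032747+0.059337i  (running Σ = +0.006804-0.117673i)
  m=2: +0.380743-0.097391i × +0.110260+0.342094i = +0.075298+0.119512i  (running Σ = +0.082101+0.001838i)
  m=3: +0.080221+0.203421i × +0.045364-0.137949i = +0.031701-0.001838i  (running Σ = +0.113802+0.000000i)
Σ over m = +0.113802+0.000000i; ×(4π/7) → +0.204297+0.000000i. Real part: 0.204297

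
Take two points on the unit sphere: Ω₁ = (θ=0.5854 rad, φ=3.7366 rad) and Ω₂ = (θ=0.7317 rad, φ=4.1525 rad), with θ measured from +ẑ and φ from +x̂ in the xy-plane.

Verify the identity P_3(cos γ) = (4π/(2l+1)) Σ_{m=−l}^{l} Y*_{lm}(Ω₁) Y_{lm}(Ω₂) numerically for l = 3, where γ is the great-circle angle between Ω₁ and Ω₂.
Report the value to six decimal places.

0.760221

Addition theorem: P_3(cos γ) = (4π/7) Σ_m Y*_{lm}(Ω₁) Y_{lm}(Ω₂), m = −3…3:
  m=-3: 0.01496 - 0.06877j × 0.12370 + 0.01352j = 0.00278 - 0.00830j  (running Σ = 0.00278 - 0.00830j)
  m=-2: 0.09665 + 0.24143j × -0.14796 - 0.30550j = 0.05946 - 0.06525j  (running Σ = 0.06224 - 0.07355j)
  m=-1: -0.36579 - 0.24758j × -0.20275 + 0.32347j = 0.15424 - 0.06812j  (running Σ = 0.21648 - 0.14168j)
  m=0: 0.14729 + 0.00000j × -0.06442 + 0.00000j = -0.00949 + 0.00000j  (running Σ = 0.20699 - 0.14168j)
  m=1: 0.36579 - 0.24758j × 0.20275 + 0.32347j = 0.15424 + 0.06812j  (running Σ = 0.36124 - 0.07355j)
  m=2: 0.09665 - 0.24143j × -0.14796 + 0.30550j = 0.05946 + 0.06525j  (running Σ = 0.42069 - 0.00830j)
  m=3: -0.01496 - 0.06877j × -0.12370 + 0.01352j = 0.00278 + 0.00830j  (running Σ = 0.42348 + 0.00000j)
Total Σ_m = 0.42348 + 0.00000j. Multiply by 1.795196: 0.76022 + 0.00000j. P_3(cos γ) = 0.760221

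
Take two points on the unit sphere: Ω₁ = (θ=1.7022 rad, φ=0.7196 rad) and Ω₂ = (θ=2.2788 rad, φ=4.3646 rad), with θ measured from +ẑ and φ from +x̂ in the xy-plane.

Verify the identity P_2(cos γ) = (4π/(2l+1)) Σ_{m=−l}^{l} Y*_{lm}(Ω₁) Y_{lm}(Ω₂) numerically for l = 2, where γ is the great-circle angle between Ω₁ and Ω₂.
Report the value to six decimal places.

Expand P_2 via completeness: Σ_{m} conj(Y_{2,m}) at Ω₁ times Y_{2,m} at Ω₂ —
  [-2]  conj(Y_{2,-2})(Ω₁) = +0.049816+0.376360i ; Y_{2,-2}(Ω₂) = -0.171127-0.142849i ; Δ = +0.045238-0.071521i
  [-1]  conj(Y_{2,-1})(Ω₁) = -0.075471-0.066140i ; Y_{2,-1}(Ω₂) = +0.130076-0.358806i ; Δ = -0.033548+0.018476i
  [+0]  conj(Y_{2,0})(Ω₁) = -0.299148-0.000000i ; Y_{2,0}(Ω₂) = +0.084759+0.000000i ; Δ = -0.025356-0.000000i
  [+1]  conj(Y_{2,1})(Ω₁) = +0.075471-0.066140i ; Y_{2,1}(Ω₂) = -0.130076-0.358806i ; Δ = -0.033548-0.018476i
  [+2]  conj(Y_{2,2})(Ω₁) = +0.049816-0.376360i ; Y_{2,2}(Ω₂) = -0.171127+0.142849i ; Δ = +0.045238+0.071521i
Accumulated sum -0.001976+0.000000i; after 4π/(2l+1) scaling, -0.004966+0.000000i ⇒ P_2 = -0.004966

-0.004966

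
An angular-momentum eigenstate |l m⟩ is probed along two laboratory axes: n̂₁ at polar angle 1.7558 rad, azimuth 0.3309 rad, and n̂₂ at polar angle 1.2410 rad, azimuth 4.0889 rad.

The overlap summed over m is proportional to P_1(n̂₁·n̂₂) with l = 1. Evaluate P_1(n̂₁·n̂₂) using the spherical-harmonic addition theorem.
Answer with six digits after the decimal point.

-0.818386

Term-by-term m-sum for l=1 (normalisation 4π/3 = 4.188790):
  [-1]  conj(Y_{1,-1})(Ω₁) = 0.32118 + 0.11033j ; Y_{1,-1}(Ω₂) = -0.19085 + 0.26537j ; Δ = -0.09058 + 0.06417j
  [+0]  conj(Y_{1,0})(Ω₁) = -0.08988 + 0.00000j ; Y_{1,0}(Ω₂) = 0.15823 + 0.00000j ; Δ = -0.01422 + 0.00000j
  [+1]  conj(Y_{1,1})(Ω₁) = -0.32118 + 0.11033j ; Y_{1,1}(Ω₂) = 0.19085 + 0.26537j ; Δ = -0.09058 - 0.06417j
Σ over m = -0.19538 + 0.00000j; ×(4π/3) → -0.81839 + 0.00000j. Real part: -0.818386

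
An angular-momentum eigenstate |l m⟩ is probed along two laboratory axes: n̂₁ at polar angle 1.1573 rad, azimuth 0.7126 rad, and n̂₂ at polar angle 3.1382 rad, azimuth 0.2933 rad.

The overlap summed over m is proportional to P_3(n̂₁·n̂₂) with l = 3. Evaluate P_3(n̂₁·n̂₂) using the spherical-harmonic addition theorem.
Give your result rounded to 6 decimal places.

Addition theorem: P_3(cos γ) = (4π/7) Σ_m Y*_{lm}(Ω₁) Y_{lm}(Ω₂), m = −3…3:
  term(m=-3) = (0.000000, 0.000000)   from Y*(Ω₁)=(-0.172076, 0.270241), Y(Ω₂)=(0.000000, -0.000000)
  term(m=-2) = (-0.000003, -0.000003)   from Y*(Ω₁)=(0.049959, 0.340703), Y(Ω₂)=(-0.000010, 0.000007)
  term(m=-1) = (-0.000228, -0.000102)   from Y*(Ω₁)=(-0.043158, -0.037291), Y(Ω₂)=(0.004198, -0.001268)
  term(m=+0) = (0.245388, 0.000000)   from Y*(Ω₁)=(-0.328794, -0.000000), Y(Ω₂)=(-0.746327, 0.000000)
  term(m=+1) = (-0.000228, 0.000102)   from Y*(Ω₁)=(0.043158, -0.037291), Y(Ω₂)=(-0.004198, -0.001268)
  term(m=+2) = (-0.000003, 0.000003)   from Y*(Ω₁)=(0.049959, -0.340703), Y(Ω₂)=(-0.000010, -0.000007)
  term(m=+3) = (0.000000, -0.000000)   from Y*(Ω₁)=(0.172076, 0.270241), Y(Ω₂)=(-0.000000, -0.000000)
Σ over m = (0.244925, 0.000000); ×(4π/7) → (0.439689, 0.000000). Real part: 0.439689

0.439689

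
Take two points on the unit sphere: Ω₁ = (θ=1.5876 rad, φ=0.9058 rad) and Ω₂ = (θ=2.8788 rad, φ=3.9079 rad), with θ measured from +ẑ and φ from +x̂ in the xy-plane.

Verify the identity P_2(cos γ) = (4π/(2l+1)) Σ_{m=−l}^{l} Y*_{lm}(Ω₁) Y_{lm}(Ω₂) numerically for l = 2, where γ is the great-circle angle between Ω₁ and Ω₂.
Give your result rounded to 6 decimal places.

-0.412884

Term-by-term m-sum for l=2 (normalisation 4π/5 = 2.513274):
  m=-2: -0.09209 + 0.37502j × 0.00100 - 0.02605j = 0.00968 + 0.00277j  (running Σ = 0.00968 + 0.00277j)
  m=-1: -0.00801 - 0.01021j × 0.13963 - 0.13440j = -0.00249 - 0.00035j  (running Σ = 0.00719 + 0.00242j)
  m=0: -0.31512 + 0.00000j × 0.56693 + 0.00000j = -0.17865 + 0.00000j  (running Σ = -0.17147 + 0.00242j)
  m=1: 0.00801 - 0.01021j × -0.13963 - 0.13440j = -0.00249 + 0.00035j  (running Σ = -0.17396 + 0.00277j)
  m=2: -0.09209 - 0.37502j × 0.00100 + 0.02605j = 0.00968 - 0.00277j  (running Σ = -0.16428 + 0.00000j)
Σ over m = -0.16428 + 0.00000j; ×(4π/5) → -0.41288 + 0.00000j. Real part: -0.412884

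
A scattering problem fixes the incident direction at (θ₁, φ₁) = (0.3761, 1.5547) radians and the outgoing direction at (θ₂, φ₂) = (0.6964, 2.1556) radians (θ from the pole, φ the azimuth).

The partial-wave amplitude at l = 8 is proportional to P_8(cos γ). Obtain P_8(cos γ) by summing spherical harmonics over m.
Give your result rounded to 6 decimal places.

Term-by-term m-sum for l=8 (normalisation 4π/17 = 0.739198):
  [-8]  conj(Y_{8,-8})(Ω₁) = (0.000169, -0.000022) ; Y_{8,-8}(Ω₂) = (-0.000502, 0.014766) ; Δ = (0.000000, 0.000003)
  [-7]  conj(Y_{8,-7})(Ω₁) = (-0.000194, -0.001718) ; Y_{8,-7}(Ω₂) = (-0.057576, -0.040997) ; Δ = (-0.000059, 0.000107)
  [-6]  conj(Y_{8,-6})(Ω₁) = (-0.011017, 0.001067) ; Y_{8,-6}(Ω₂) = (0.191587, -0.073700) ; Δ = (-0.002032, 0.001016)
  [-5]  conj(Y_{8,-5})(Ω₁) = (0.004055, 0.050275) ; Y_{8,-5}(Ω₂) = (-0.085230, 0.385529) ; Δ = (-0.019728, -0.002722)
  [-4]  conj(Y_{8,-4})(Ω₁) = (0.166828, -0.010756) ; Y_{8,-4}(Ω₂) = (-0.326893, -0.338187) ; Δ = (-0.058172, -0.052903)
  [-3]  conj(Y_{8,-3})(Ω₁) = (-0.018838, -0.389809) ; Y_{8,-3}(Ω₂) = (0.209805, -0.038962) ; Δ = (-0.019140, -0.081050)
  [-2]  conj(Y_{8,-2})(Ω₁) = (-0.570192, 0.018362) ; Y_{8,-2}(Ω₂) = (0.101525, -0.239336) ; Δ = (-0.053494, 0.138332)
  [-1]  conj(Y_{8,-1})(Ω₁) = (0.005017, 0.311684) ; Y_{8,-1}(Ω₂) = (0.196445, 0.296719) ; Δ = (-0.091497, 0.062717)
  [+0]  conj(Y_{8,0})(Ω₁) = (-0.376450, -0.000000) ; Y_{8,0}(Ω₂) = (0.156031, 0.000000) ; Δ = (-0.058738, -0.000000)
  [+1]  conj(Y_{8,1})(Ω₁) = (-0.005017, 0.311684) ; Y_{8,1}(Ω₂) = (-0.196445, 0.296719) ; Δ = (-0.091497, -0.062717)
  [+2]  conj(Y_{8,2})(Ω₁) = (-0.570192, -0.018362) ; Y_{8,2}(Ω₂) = (0.101525, 0.239336) ; Δ = (-0.053494, -0.138332)
  [+3]  conj(Y_{8,3})(Ω₁) = (0.018838, -0.389809) ; Y_{8,3}(Ω₂) = (-0.209805, -0.038962) ; Δ = (-0.019140, 0.081050)
  [+4]  conj(Y_{8,4})(Ω₁) = (0.166828, 0.010756) ; Y_{8,4}(Ω₂) = (-0.326893, 0.338187) ; Δ = (-0.058172, 0.052903)
  [+5]  conj(Y_{8,5})(Ω₁) = (-0.004055, 0.050275) ; Y_{8,5}(Ω₂) = (0.085230, 0.385529) ; Δ = (-0.019728, 0.002722)
  [+6]  conj(Y_{8,6})(Ω₁) = (-0.011017, -0.001067) ; Y_{8,6}(Ω₂) = (0.191587, 0.073700) ; Δ = (-0.002032, -0.001016)
  [+7]  conj(Y_{8,7})(Ω₁) = (0.000194, -0.001718) ; Y_{8,7}(Ω₂) = (0.057576, -0.040997) ; Δ = (-0.000059, -0.000107)
  [+8]  conj(Y_{8,8})(Ω₁) = (0.000169, 0.000022) ; Y_{8,8}(Ω₂) = (-0.000502, -0.014766) ; Δ = (0.000000, -0.000003)
Accumulated sum (-0.546983, -0.000000); after 4π/(2l+1) scaling, (-0.404329, -0.000000) ⇒ P_8 = -0.404329

-0.404329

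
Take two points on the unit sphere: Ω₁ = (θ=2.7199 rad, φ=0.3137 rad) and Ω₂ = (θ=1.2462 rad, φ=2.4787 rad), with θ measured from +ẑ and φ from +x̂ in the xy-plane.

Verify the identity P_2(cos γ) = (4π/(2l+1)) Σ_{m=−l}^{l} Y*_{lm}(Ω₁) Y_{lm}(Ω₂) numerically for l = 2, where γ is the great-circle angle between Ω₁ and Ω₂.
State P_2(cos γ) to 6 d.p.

Summing Y*_{l m}(θ₁,φ₁)·Y_{l m}(θ₂,φ₂) over m ∈ [−2, 2]; prefactor 4π/(2·2+1) = 2.513274:
  term(m=-2) = -0.00838 + 0.02083j   from Y*(Ω₁)=0.05239 + 0.03799j, Y(Ω₂)=0.08417 + 0.33662j
  term(m=-1) = 0.03772 + 0.05582j   from Y*(Ω₁)=-0.27443 - 0.08903j, Y(Ω₂)=-0.18406 - 0.14371j
  term(m=+0) = -0.10350 + 0.00000j   from Y*(Ω₁)=0.47227 + 0.00000j, Y(Ω₂)=-0.21915 + 0.00000j
  term(m=+1) = 0.03772 - 0.05582j   from Y*(Ω₁)=0.27443 - 0.08903j, Y(Ω₂)=0.18406 - 0.14371j
  term(m=+2) = -0.00838 - 0.02083j   from Y*(Ω₁)=0.05239 - 0.03799j, Y(Ω₂)=0.08417 - 0.33662j
Accumulated sum -0.04482 - 0.00000j; after 4π/(2l+1) scaling, -0.11264 - 0.00000j ⇒ P_2 = -0.112644

-0.112644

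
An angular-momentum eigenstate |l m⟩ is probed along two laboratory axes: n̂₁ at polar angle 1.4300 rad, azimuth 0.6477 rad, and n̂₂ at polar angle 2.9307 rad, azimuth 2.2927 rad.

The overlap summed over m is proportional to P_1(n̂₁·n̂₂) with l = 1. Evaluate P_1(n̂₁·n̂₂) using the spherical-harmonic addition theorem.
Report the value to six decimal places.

-0.152588

Term-by-term m-sum for l=1 (normalisation 4π/3 = 4.188790):
  [-1]  conj(Y_{1,-1})(Ω₁) = (0.272796, 0.206392) ; Y_{1,-1}(Ω₂) = (-0.047792, -0.054282) ; Δ = (-0.001834, -0.024672)
  [+0]  conj(Y_{1,0})(Ω₁) = (0.068566, -0.000000) ; Y_{1,0}(Ω₂) = (-0.477777, 0.000000) ; Δ = (-0.032759, 0.000000)
  [+1]  conj(Y_{1,1})(Ω₁) = (-0.272796, 0.206392) ; Y_{1,1}(Ω₂) = (0.047792, -0.054282) ; Δ = (-0.001834, 0.024672)
Accumulated sum (-0.036428, 0.000000); after 4π/(2l+1) scaling, (-0.152588, 0.000000) ⇒ P_1 = -0.152588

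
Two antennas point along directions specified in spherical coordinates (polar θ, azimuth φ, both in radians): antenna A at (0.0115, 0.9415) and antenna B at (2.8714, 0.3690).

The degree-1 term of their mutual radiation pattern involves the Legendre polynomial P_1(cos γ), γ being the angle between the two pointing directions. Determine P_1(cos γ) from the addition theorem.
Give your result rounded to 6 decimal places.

-0.961076

Summing Y*_{l m}(θ₁,φ₁)·Y_{l m}(θ₂,φ₂) over m ∈ [−1, 1]; prefactor 4π/(2·1+1) = 4.188790:
  m=-1: Y*=(0.002338, 0.003212)  Y=(0.086011, -0.033262)  product (0.000308, 0.000198)
  m=+0: Y*=(0.488570, -0.000000)  Y=(-0.470876, 0.000000)  product (-0.230056, 0.000000)
  m=+1: Y*=(-0.002338, 0.003212)  Y=(-0.086011, -0.033262)  product (0.000308, -0.000198)
Accumulated sum (-0.229440, 0.000000); after 4π/(2l+1) scaling, (-0.961076, 0.000000) ⇒ P_1 = -0.961076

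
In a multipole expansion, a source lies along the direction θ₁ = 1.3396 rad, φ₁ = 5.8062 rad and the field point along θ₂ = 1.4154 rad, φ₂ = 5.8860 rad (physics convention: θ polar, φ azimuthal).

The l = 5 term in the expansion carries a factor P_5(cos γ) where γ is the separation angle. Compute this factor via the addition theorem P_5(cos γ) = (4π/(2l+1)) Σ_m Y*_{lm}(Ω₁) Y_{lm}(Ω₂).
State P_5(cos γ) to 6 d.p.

Addition theorem: P_5(cos γ) = (4π/11) Σ_m Y*_{lm}(Ω₁) Y_{lm}(Ω₂), m = −5…5:
  m=-5: (-0.294913, -0.278435) × (-0.176179, 0.399732) = (0.163257, -0.068832)  (running Σ = (0.163257, -0.068832))
  m=-4: (-0.099875, -0.284928) × (-0.003883, 0.216373) = (0.062039, -0.020504)  (running Σ = (0.225296, -0.089335))
  m=-3: (-0.023457, 0.166643) × (-0.096874, -0.243078) = (0.042780, -0.010442)  (running Σ = (0.268075, -0.099777))
  m=-2: (-0.179315, 0.252868) × (-0.166509, -0.169524) = (0.072725, -0.011706)  (running Σ = (0.340800, -0.111484))
  m=-1: (0.089406, -0.046204) × (0.197451, 0.082827) = (0.021480, -0.001718)  (running Σ = (0.362280, -0.113201))
  m=0: (0.308133, -0.000000) × (0.241812, 0.000000) = (0.074510, 0.000000)  (running Σ = (0.436790, -0.113201))
  m=1: (-0.089406, -0.046204) × (-0.197451, 0.082827) = (0.021480, 0.001718)  (running Σ = (0.458271, -0.111484))
  m=2: (-0.179315, -0.252868) × (-0.166509, 0.169524) = (0.072725, 0.011706)  (running Σ = (0.530996, -0.099777))
  m=3: (0.023457, 0.166643) × (0.096874, -0.243078) = (0.042780, 0.010442)  (running Σ = (0.573775, -0.089335))
  m=4: (-0.099875, 0.284928) × (-0.003883, -0.216373) = (0.062039, 0.020504)  (running Σ = (0.635814, -0.068832))
  m=5: (0.294913, -0.278435) × (0.176179, 0.399732) = (0.163257, 0.068832)  (running Σ = (0.799071, 0.000000))
Total Σ_m = (0.799071, 0.000000). Multiply by 1.142397: (0.912856, 0.000000). P_5(cos γ) = 0.912856

0.912856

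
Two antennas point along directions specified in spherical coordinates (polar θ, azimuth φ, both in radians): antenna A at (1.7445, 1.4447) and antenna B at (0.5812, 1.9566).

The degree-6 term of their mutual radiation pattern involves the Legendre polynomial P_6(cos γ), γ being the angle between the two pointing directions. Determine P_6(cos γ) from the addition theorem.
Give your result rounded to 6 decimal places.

Term-by-term m-sum for l=6 (normalisation 4π/13 = 0.966644):
  m=-6: Y*=-0.320744+0.302770i  Y=+0.008961+0.009735i  product -0.005821-0.000409i
  m=-5: Y*=-0.158059-0.216563i  Y=-0.065344+0.024463i  product +0.015626+0.010284i
  m=-4: Y*=-0.197378+0.108955i  Y=+0.005976-0.216604i  product +0.022421+0.043404i
  m=-3: Y*=-0.106137-0.267058i  Y=+0.386503+0.169544i  product +0.004256-0.121214i
  m=-2: Y*=-0.150468+0.038772i  Y=-0.318759+0.310086i  product +0.035940-0.059017i
  m=-1: Y*=-0.036455-0.287572i  Y=-0.010449-0.025727i  product -0.007018+0.003943i
  m=+0: Y*=-0.135941-0.000000i  Y=-0.420940+0.000000i  product +0.057223+0.000000i
  m=+1: Y*=+0.036455-0.287572i  Y=+0.010449-0.025727i  product -0.007018-0.003943i
  m=+2: Y*=-0.150468-0.038772i  Y=-0.318759-0.310086i  product +0.035940+0.059017i
  m=+3: Y*=+0.106137-0.267058i  Y=-0.386503+0.169544i  product +0.004256+0.121214i
  m=+4: Y*=-0.197378-0.108955i  Y=+0.005976+0.216604i  product +0.022421-0.043404i
  m=+5: Y*=+0.158059-0.216563i  Y=+0.065344+0.024463i  product +0.015626-0.010284i
  m=+6: Y*=-0.320744-0.302770i  Y=+0.008961-0.009735i  product -0.005821+0.000409i
Σ over m = +0.188031+0.000000i; ×(4π/13) → +0.181759+0.000000i. Real part: 0.181759

0.181759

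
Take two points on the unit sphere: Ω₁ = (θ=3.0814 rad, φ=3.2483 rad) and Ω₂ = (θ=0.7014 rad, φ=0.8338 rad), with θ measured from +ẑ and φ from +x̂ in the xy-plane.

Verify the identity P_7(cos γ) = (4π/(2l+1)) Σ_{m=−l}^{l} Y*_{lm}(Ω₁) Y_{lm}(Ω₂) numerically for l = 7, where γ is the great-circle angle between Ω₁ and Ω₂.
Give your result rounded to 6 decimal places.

0.206169

Addition theorem: P_7(cos γ) = (4π/15) Σ_m Y*_{lm}(Ω₁) Y_{lm}(Ω₂), m = −7…7:
  m=-7: -0.00000 - 0.00000j × 0.02101 + 0.01006j = -0.00000 - 0.00000j  (running Σ = -0.00000 - 0.00000j)
  m=-6: -0.00000 - 0.00000j × 0.02955 + 0.09887j = 0.00000 - 0.00000j  (running Σ = 0.00000 - 0.00000j)
  m=-5: -0.00000 - 0.00000j × -0.13981 + 0.23146j = 0.00000 - 0.00000j  (running Σ = 0.00000 - 0.00000j)
  m=-4: -0.00009 - 0.00004j × -0.43753 + 0.08578j = 0.00004 + 0.00001j  (running Σ = 0.00004 + 0.00001j)
  m=-3: -0.00181 - 0.00060j × -0.31438 - 0.23416j = 0.00043 + 0.00061j  (running Σ = 0.00047 + 0.00062j)
  m=-2: -0.02616 - 0.00567j × 0.00236 + 0.02435j = 0.00008 - 0.00065j  (running Σ = 0.00055 - 0.00003j)
  m=-1: -0.23858 - 0.02556j × -0.26410 + 0.29099j = 0.07045 - 0.06268j  (running Σ = 0.07099 - 0.06271j)
  m=0: -1.03782 + 0.00000j × -0.10031 + 0.00000j = 0.10411 + 0.00000j  (running Σ = 0.17510 - 0.06271j)
  m=1: 0.23858 - 0.02556j × 0.26410 + 0.29099j = 0.07045 + 0.06268j  (running Σ = 0.24555 - 0.00003j)
  m=2: -0.02616 + 0.00567j × 0.00236 - 0.02435j = 0.00008 + 0.00065j  (running Σ = 0.24563 + 0.00062j)
  m=3: 0.00181 - 0.00060j × 0.31438 - 0.23416j = 0.00043 - 0.00061j  (running Σ = 0.24605 + 0.00001j)
  m=4: -0.00009 + 0.00004j × -0.43753 - 0.08578j = 0.00004 - 0.00001j  (running Σ = 0.24610 - 0.00000j)
  m=5: 0.00000 - 0.00000j × 0.13981 + 0.23146j = 0.00000 + 0.00000j  (running Σ = 0.24610 - 0.00000j)
  m=6: -0.00000 + 0.00000j × 0.02955 - 0.09887j = 0.00000 + 0.00000j  (running Σ = 0.24610 - 0.00000j)
  m=7: 0.00000 - 0.00000j × -0.02101 + 0.01006j = -0.00000 + 0.00000j  (running Σ = 0.24610 + 0.00000j)
Total Σ_m = 0.24610 + 0.00000j. Multiply by 0.837758: 0.20617 + 0.00000j. P_7(cos γ) = 0.206169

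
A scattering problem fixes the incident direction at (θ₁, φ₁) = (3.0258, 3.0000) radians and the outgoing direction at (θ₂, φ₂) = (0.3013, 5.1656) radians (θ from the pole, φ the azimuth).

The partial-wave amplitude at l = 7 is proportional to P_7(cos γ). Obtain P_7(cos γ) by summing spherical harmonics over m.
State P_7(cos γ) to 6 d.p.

-0.277051

Term-by-term m-sum for l=7 (normalisation 4π/15 = 0.837758):
  [-7]  conj(Y_{7,-7})(Ω₁) = (-0.000000, 0.000000) ; Y_{7,-7}(Ω₂) = (0.000003, 0.000101) ; Δ = (-0.000000, -0.000000)
  [-6]  conj(Y_{7,-6})(Ω₁) = (-0.000003, 0.000003) ; Y_{7,-6}(Ω₂) = (0.001113, 0.000500) ; Δ = (-0.000000, 0.000000)
  [-5]  conj(Y_{7,-5})(Ω₁) = (-0.000068, 0.000058) ; Y_{7,-5}(Ω₂) = (0.007040, -0.005873) ; Δ = (-0.000000, 0.000001)
  [-4]  conj(Y_{7,-4})(Ω₁) = (-0.001077, 0.000685) ; Y_{7,-4}(Ω₂) = (-0.011536, -0.046727) ; Δ = (0.000044, 0.000042)
  [-3]  conj(Y_{7,-3})(Ω₁) = (-0.011984, 0.005420) ; Y_{7,-3}(Ω₂) = (-0.174534, -0.037413) ; Δ = (0.002294, -0.000498)
  [-2]  conj(Y_{7,-2})(Ω₁) = (-0.090979, 0.026475) ; Y_{7,-2}(Ω₂) = (-0.272669, 0.348175) ; Δ = (0.015589, -0.038896)
  [-1]  conj(Y_{7,-1})(Ω₁) = (-0.426466, 0.060791) ; Y_{7,-1}(Ω₂) = (0.263968, 0.542004) ; Δ = (-0.145522, -0.215099)
  [+0]  conj(Y_{7,0})(Ω₁) = (-0.896783, -0.000000) ; Y_{7,0}(Ω₂) = (0.084208, 0.000000) ; Δ = (-0.075517, -0.000000)
  [+1]  conj(Y_{7,1})(Ω₁) = (0.426466, 0.060791) ; Y_{7,1}(Ω₂) = (-0.263968, 0.542004) ; Δ = (-0.145522, 0.215099)
  [+2]  conj(Y_{7,2})(Ω₁) = (-0.090979, -0.026475) ; Y_{7,2}(Ω₂) = (-0.272669, -0.348175) ; Δ = (0.015589, 0.038896)
  [+3]  conj(Y_{7,3})(Ω₁) = (0.011984, 0.005420) ; Y_{7,3}(Ω₂) = (0.174534, -0.037413) ; Δ = (0.002294, 0.000498)
  [+4]  conj(Y_{7,4})(Ω₁) = (-0.001077, -0.000685) ; Y_{7,4}(Ω₂) = (-0.011536, 0.046727) ; Δ = (0.000044, -0.000042)
  [+5]  conj(Y_{7,5})(Ω₁) = (0.000068, 0.000058) ; Y_{7,5}(Ω₂) = (-0.007040, -0.005873) ; Δ = (-0.000000, -0.000001)
  [+6]  conj(Y_{7,6})(Ω₁) = (-0.000003, -0.000003) ; Y_{7,6}(Ω₂) = (0.001113, -0.000500) ; Δ = (-0.000000, -0.000000)
  [+7]  conj(Y_{7,7})(Ω₁) = (0.000000, 0.000000) ; Y_{7,7}(Ω₂) = (-0.000003, 0.000101) ; Δ = (-0.000000, 0.000000)
Total Σ_m = (-0.330705, -0.000000). Multiply by 0.837758: (-0.277051, -0.000000). P_7(cos γ) = -0.277051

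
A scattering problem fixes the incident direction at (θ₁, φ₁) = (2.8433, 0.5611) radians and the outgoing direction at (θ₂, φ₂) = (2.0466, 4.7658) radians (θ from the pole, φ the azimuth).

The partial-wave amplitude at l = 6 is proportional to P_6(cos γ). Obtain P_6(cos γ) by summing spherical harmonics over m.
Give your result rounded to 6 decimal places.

0.150763

Summing Y*_{l m}(θ₁,φ₁)·Y_{l m}(θ₂,φ₂) over m ∈ [−6, 6]; prefactor 4π/(2·6+1) = 0.966644:
  term(m=-6) = +0.000074-0.000007i   from Y*(Ω₁)=-0.000303-0.000069i, Y(Ω₂)=-0.226214+0.075082i
  term(m=-5) = -0.000846-0.001229i   from Y*(Ω₁)=+0.003311-0.001157i, Y(Ω₂)=-0.112274-0.410374i
  term(m=-4) = -0.003115+0.006289i   from Y*(Ω₁)=-0.015025+0.018826i, Y(Ω₂)=+0.284749-0.061778i
  term(m=-3) = -0.016142+0.000771i   from Y*(Ω₁)=+0.012509-0.110715i, Y(Ω₂)=-0.023141-0.143185i
  term(m=-2) = +0.061156+0.098545i   from Y*(Ω₁)=+0.147627+0.306710i, Y(Ω₂)=+0.338783-0.036328i
  term(m=-1) = -0.007676+0.013797i   from Y*(Ω₁)=-0.503326-0.316332i, Y(Ω₂)=-0.001418-0.026521i
  term(m=+0) = +0.089065+0.000000i   from Y*(Ω₁)=+0.264495-0.000000i, Y(Ω₂)=+0.336737+0.000000i
  term(m=+1) = -0.007676-0.013797i   from Y*(Ω₁)=+0.503326-0.316332i, Y(Ω₂)=+0.001418-0.026521i
  term(m=+2) = +0.061156-0.098545i   from Y*(Ω₁)=+0.147627-0.306710i, Y(Ω₂)=+0.338783+0.036328i
  term(m=+3) = -0.016142-0.000771i   from Y*(Ω₁)=-0.012509-0.110715i, Y(Ω₂)=+0.023141-0.143185i
  term(m=+4) = -0.003115-0.006289i   from Y*(Ω₁)=-0.015025-0.018826i, Y(Ω₂)=+0.284749+0.061778i
  term(m=+5) = -0.000846+0.001229i   from Y*(Ω₁)=-0.003311-0.001157i, Y(Ω₂)=+0.112274-0.410374i
  term(m=+6) = +0.000074+0.000007i   from Y*(Ω₁)=-0.000303+0.000069i, Y(Ω₂)=-0.226214-0.075082i
Σ over m = +0.155965-0.000000i; ×(4π/13) → +0.150763-0.000000i. Real part: 0.150763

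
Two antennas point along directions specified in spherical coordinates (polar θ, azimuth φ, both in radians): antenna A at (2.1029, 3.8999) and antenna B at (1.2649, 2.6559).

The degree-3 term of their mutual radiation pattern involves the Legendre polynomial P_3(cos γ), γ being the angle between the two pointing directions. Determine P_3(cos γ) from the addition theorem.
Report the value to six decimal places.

-0.163081

Term-by-term m-sum for l=3 (normalisation 4π/7 = 1.795196):
  [-3]  conj(Y_{3,-3})(Ω₁) = (0.172843, -0.203496) ; Y_{3,-3}(Ω₂) = (-0.041052, -0.359437) ; Δ = (-0.080240, -0.053772)
  [-2]  conj(Y_{3,-2})(Ω₁) = (-0.020852, -0.384474) ; Y_{3,-2}(Ω₂) = (0.157883, 0.231069) ; Δ = (0.085548, -0.065520)
  [-1]  conj(Y_{3,-1})(Ω₁) = (-0.058030, -0.054968) ; Y_{3,-1}(Ω₂) = (0.148955, 0.078629) ; Δ = (-0.004322, -0.012751)
  [+0]  conj(Y_{3,0})(Ω₁) = (0.324321, -0.000000) ; Y_{3,0}(Ω₂) = (-0.286185, 0.000000) ; Δ = (-0.092816, 0.000000)
  [+1]  conj(Y_{3,1})(Ω₁) = (0.058030, -0.054968) ; Y_{3,1}(Ω₂) = (-0.148955, 0.078629) ; Δ = (-0.004322, 0.012751)
  [+2]  conj(Y_{3,2})(Ω₁) = (-0.020852, 0.384474) ; Y_{3,2}(Ω₂) = (0.157883, -0.231069) ; Δ = (0.085548, 0.065520)
  [+3]  conj(Y_{3,3})(Ω₁) = (-0.172843, -0.203496) ; Y_{3,3}(Ω₂) = (0.041052, -0.359437) ; Δ = (-0.080240, 0.053772)
Accumulated sum (-0.090843, 0.000000); after 4π/(2l+1) scaling, (-0.163081, 0.000000) ⇒ P_3 = -0.163081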